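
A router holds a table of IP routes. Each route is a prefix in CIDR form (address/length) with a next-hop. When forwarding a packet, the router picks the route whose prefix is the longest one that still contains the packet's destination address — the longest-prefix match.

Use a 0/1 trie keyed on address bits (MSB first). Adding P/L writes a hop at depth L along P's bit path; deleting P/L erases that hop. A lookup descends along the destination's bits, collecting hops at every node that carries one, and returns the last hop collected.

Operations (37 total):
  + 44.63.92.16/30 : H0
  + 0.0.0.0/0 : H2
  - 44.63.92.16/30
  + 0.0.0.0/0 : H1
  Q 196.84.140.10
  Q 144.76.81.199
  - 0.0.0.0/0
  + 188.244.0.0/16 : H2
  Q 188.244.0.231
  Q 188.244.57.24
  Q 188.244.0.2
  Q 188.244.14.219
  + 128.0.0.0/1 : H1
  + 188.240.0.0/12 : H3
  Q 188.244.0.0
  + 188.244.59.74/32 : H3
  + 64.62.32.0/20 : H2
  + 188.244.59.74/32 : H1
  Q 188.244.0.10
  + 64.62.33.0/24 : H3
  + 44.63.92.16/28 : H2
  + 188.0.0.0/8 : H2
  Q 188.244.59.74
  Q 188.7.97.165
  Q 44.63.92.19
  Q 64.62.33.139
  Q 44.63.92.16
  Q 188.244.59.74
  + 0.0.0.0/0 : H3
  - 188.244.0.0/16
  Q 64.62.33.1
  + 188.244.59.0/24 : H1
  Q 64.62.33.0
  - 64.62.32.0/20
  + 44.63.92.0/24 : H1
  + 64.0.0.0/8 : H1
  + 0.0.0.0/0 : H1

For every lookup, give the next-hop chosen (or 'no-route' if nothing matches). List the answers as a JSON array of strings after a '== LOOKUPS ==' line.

Trace:
  + 44.63.92.16/30 (H0) depth=30
  + 0.0.0.0/0 (H2) depth=0
  del 44.63.92.16/30 (clear depth 30)
  + 0.0.0.0/0 (H1) depth=0
  ? 196.84.140.10  path d0:H1  best=H1
  ? 144.76.81.199  path d0:H1  best=H1
  del 0.0.0.0/0 (clear depth 0)
  + 188.244.0.0/16 (H2) depth=16
  ? 188.244.0.231  path d0:-→d1:-→d2:-→d3:-→d4:-→d5:-→d6:-→d7:-→d8:-→d9:-→d10:-→d11:-→d12:-→d13:-→d14:-→d15:-→d16:H2  best=H2
  ? 188.244.57.24  path d0:-→d1:-→d2:-→d3:-→d4:-→d5:-→d6:-→d7:-→d8:-→d9:-→d10:-→d11:-→d12:-→d13:-→d14:-→d15:-→d16:H2  best=H2
  ? 188.244.0.2  path d0:-→d1:-→d2:-→d3:-→d4:-→d5:-→d6:-→d7:-→d8:-→d9:-→d10:-→d11:-→d12:-→d13:-→d14:-→d15:-→d16:H2  best=H2
  ? 188.244.14.219  path d0:-→d1:-→d2:-→d3:-→d4:-→d5:-→d6:-→d7:-→d8:-→d9:-→d10:-→d11:-→d12:-→d13:-→d14:-→d15:-→d16:H2  best=H2
  + 128.0.0.0/1 (H1) depth=1
  + 188.240.0.0/12 (H3) depth=12
  ? 188.244.0.0  path d0:-→d1:H1→d2:-→d3:-→d4:-→d5:-→d6:-→d7:-→d8:-→d9:-→d10:-→d11:-→d12:H3→d13:-→d14:-→d15:-→d16:H2  best=H2
  + 188.244.59.74/32 (H3) depth=32
  + 64.62.32.0/20 (H2) depth=20
  + 188.244.59.74/32 (H1) depth=32
  ? 188.244.0.10  path d0:-→d1:H1→d2:-→d3:-→d4:-→d5:-→d6:-→d7:-→d8:-→d9:-→d10:-→d11:-→d12:H3→d13:-→d14:-→d15:-→d16:H2→d17:-→d18:-  best=H2
  + 64.62.33.0/24 (H3) depth=24
  + 44.63.92.16/28 (H2) depth=28
  + 188.0.0.0/8 (H2) depth=8
  ? 188.244.59.74  path d0:-→d1:H1→d2:-→d3:-→d4:-→d5:-→d6:-→d7:-→d8:H2→d9:-→d10:-→d11:-→d12:H3→d13:-→d14:-→d15:-→d16:H2→d17:-→d18:-→d19:-→d20:-→d21:-→d22:-→d23:-→d24:-→d25:-→d26:-→d27:-→d28:-→d29:-→d30:-→d31:-→d32:H1  best=H1
  ? 188.7.97.165  path d0:-→d1:H1→d2:-→d3:-→d4:-→d5:-→d6:-→d7:-→d8:H2  best=H2
  ? 44.63.92.19  path d0:-→d1:-→d2:-→d3:-→d4:-→d5:-→d6:-→d7:-→d8:-→d9:-→d10:-→d11:-→d12:-→d13:-→d14:-→d15:-→d16:-→d17:-→d18:-→d19:-→d20:-→d21:-→d22:-→d23:-→d24:-→d25:-→d26:-→d27:-→d28:H2→d29:-→d30:-  best=H2
  ? 64.62.33.139  path d0:-→d1:-→d2:-→d3:-→d4:-→d5:-→d6:-→d7:-→d8:-→d9:-→d10:-→d11:-→d12:-→d13:-→d14:-→d15:-→d16:-→d17:-→d18:-→d19:-→d20:H2→d21:-→d22:-→d23:-→d24:H3  best=H3
  ? 44.63.92.16  path d0:-→d1:-→d2:-→d3:-→d4:-→d5:-→d6:-→d7:-→d8:-→d9:-→d10:-→d11:-→d12:-→d13:-→d14:-→d15:-→d16:-→d17:-→d18:-→d19:-→d20:-→d21:-→d22:-→d23:-→d24:-→d25:-→d26:-→d27:-→d28:H2→d29:-→d30:-  best=H2
  ? 188.244.59.74  path d0:-→d1:H1→d2:-→d3:-→d4:-→d5:-→d6:-→d7:-→d8:H2→d9:-→d10:-→d11:-→d12:H3→d13:-→d14:-→d15:-→d16:H2→d17:-→d18:-→d19:-→d20:-→d21:-→d22:-→d23:-→d24:-→d25:-→d26:-→d27:-→d28:-→d29:-→d30:-→d31:-→d32:H1  best=H1
  + 0.0.0.0/0 (H3) depth=0
  del 188.244.0.0/16 (clear depth 16)
  ? 64.62.33.1  path d0:H3→d1:-→d2:-→d3:-→d4:-→d5:-→d6:-→d7:-→d8:-→d9:-→d10:-→d11:-→d12:-→d13:-→d14:-→d15:-→d16:-→d17:-→d18:-→d19:-→d20:H2→d21:-→d22:-→d23:-→d24:H3  best=H3
  + 188.244.59.0/24 (H1) depth=24
  ? 64.62.33.0  path d0:H3→d1:-→d2:-→d3:-→d4:-→d5:-→d6:-→d7:-→d8:-→d9:-→d10:-→d11:-→d12:-→d13:-→d14:-→d15:-→d16:-→d17:-→d18:-→d19:-→d20:H2→d21:-→d22:-→d23:-→d24:H3  best=H3
  del 64.62.32.0/20 (clear depth 20)
  + 44.63.92.0/24 (H1) depth=24
  + 64.0.0.0/8 (H1) depth=8
  + 0.0.0.0/0 (H1) depth=0

== LOOKUPS ==
["H1","H1","H2","H2","H2","H2","H2","H2","H1","H2","H2","H3","H2","H1","H3","H3"]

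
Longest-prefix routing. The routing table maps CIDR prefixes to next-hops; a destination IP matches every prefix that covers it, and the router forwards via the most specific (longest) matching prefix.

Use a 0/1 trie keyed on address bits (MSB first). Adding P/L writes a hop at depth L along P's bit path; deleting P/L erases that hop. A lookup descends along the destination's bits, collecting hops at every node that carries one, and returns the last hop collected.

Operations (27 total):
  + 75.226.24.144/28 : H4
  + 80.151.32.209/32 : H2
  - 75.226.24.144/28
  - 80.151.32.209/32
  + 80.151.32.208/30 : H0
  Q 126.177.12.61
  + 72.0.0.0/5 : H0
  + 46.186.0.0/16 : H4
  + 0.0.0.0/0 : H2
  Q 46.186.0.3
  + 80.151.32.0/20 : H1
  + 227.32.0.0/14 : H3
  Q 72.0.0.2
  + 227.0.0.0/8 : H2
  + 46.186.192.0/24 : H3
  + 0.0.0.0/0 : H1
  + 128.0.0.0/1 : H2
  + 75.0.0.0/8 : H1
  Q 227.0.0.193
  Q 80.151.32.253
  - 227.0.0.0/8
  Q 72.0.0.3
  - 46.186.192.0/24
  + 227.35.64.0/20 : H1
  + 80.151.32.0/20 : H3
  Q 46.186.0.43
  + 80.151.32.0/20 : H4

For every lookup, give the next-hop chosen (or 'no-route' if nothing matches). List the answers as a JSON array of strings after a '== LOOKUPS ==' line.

Apply in order:
  add 75.226.24.144/28 -> H4 at depth 28
  add 80.151.32.209/32 -> H2 at depth 32
  - 75.226.24.144/28 clear@28
  - 80.151.32.209/32 clear@32
  add 80.151.32.208/30 -> H0 at depth 30
  ? 126.177.12.61  path d0:-→d1:-→d2:-  best=no-route
  add 72.0.0.0/5 -> H0 at depth 5
  add 46.186.0.0/16 -> H4 at depth 16
  add 0.0.0.0/0 -> H2 at depth 0
  ? 46.186.0.3  path d0:H2→d1:-→d2:-→d3:-→d4:-→d5:-→d6:-→d7:-→d8:-→d9:-→d10:-→d11:-→d12:-→d13:-→d14:-→d15:-→d16:H4  best=H4
  add 80.151.32.0/20 -> H1 at depth 20
  add 227.32.0.0/14 -> H3 at depth 14
  ? 72.0.0.2  path d0:H2→d1:-→d2:-→d3:-→d4:-→d5:H0→d6:-  best=H0
  add 227.0.0.0/8 -> H2 at depth 8
  add 46.186.192.0/24 -> H3 at depth 24
  add 0.0.0.0/0 -> H1 at depth 0
  add 128.0.0.0/1 -> H2 at depth 1
  add 75.0.0.0/8 -> H1 at depth 8
  ? 227.0.0.193  path d0:H1→d1:H2→d2:-→d3:-→d4:-→d5:-→d6:-→d7:-→d8:H2→d9:-→d10:-  best=H2
  ? 80.151.32.253  path d0:H1→d1:-→d2:-→d3:-→d4:-→d5:-→d6:-→d7:-→d8:-→d9:-→d10:-→d11:-→d12:-→d13:-→d14:-→d15:-→d16:-→d17:-→d18:-→d19:-→d20:H1→d21:-→d22:-→d23:-→d24:-→d25:-→d26:-  best=H1
  - 227.0.0.0/8 clear@8
  ? 72.0.0.3  path d0:H1→d1:-→d2:-→d3:-→d4:-→d5:H0→d6:-  best=H0
  - 46.186.192.0/24 clear@24
  add 227.35.64.0/20 -> H1 at depth 20
  add 80.151.32.0/20 -> H3 at depth 20
  ? 46.186.0.43  path d0:H1→d1:-→d2:-→d3:-→d4:-→d5:-→d6:-→d7:-→d8:-→d9:-→d10:-→d11:-→d12:-→d13:-→d14:-→d15:-→d16:H4  best=H4
  add 80.151.32.0/20 -> H4 at depth 20

== LOOKUPS ==
["no-route","H4","H0","H2","H1","H0","H4"]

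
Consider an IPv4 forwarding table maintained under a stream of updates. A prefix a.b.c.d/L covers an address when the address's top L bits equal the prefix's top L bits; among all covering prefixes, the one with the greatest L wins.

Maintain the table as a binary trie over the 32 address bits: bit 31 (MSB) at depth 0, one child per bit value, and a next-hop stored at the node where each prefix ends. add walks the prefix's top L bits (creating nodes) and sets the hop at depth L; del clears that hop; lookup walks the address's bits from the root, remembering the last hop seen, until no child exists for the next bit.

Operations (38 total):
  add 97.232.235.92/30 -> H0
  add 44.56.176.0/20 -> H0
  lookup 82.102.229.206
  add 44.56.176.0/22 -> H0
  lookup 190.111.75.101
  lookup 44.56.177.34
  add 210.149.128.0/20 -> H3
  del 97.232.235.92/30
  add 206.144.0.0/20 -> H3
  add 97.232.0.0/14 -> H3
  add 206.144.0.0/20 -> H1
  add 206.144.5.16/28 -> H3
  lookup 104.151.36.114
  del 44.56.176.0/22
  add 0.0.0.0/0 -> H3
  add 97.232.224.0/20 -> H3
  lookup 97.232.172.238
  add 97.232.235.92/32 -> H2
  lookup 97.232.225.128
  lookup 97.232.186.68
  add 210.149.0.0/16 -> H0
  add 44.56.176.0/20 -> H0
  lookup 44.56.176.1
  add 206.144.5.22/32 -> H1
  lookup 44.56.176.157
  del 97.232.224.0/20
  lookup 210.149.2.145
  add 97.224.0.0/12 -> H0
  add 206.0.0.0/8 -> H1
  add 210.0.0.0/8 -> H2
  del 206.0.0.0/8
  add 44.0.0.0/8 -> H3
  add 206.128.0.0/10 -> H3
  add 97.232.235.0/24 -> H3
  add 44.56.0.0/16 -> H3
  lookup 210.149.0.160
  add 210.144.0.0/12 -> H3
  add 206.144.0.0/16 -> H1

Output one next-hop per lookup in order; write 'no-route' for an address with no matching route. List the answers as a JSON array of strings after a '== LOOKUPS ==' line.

Trace:
  add 97.232.235.92/30 -> H0 at depth 30
  add 44.56.176.0/20 -> H0 at depth 20
  Q 82.102.229.206: descend 01 ; hops seen [∅] ; pick no-route
  add 44.56.176.0/22 -> H0 at depth 22
  Q 190.111.75.101: descend ε ; hops seen [∅] ; pick no-route
  Q 44.56.177.34: descend 0010110000111000101100 ; hops seen [H0,H0] ; pick H0
  add 210.149.128.0/20 -> H3 at depth 20
  del 97.232.235.92/30 (clear depth 30)
  add 206.144.0.0/20 -> H3 at depth 20
  add 97.232.0.0/14 -> H3 at depth 14
  add 206.144.0.0/20 -> H1 at depth 20
  add 206.144.5.16/28 -> H3 at depth 28
  Q 104.151.36.114: descend 0110 ; hops seen [∅] ; pick no-route
  del 44.56.176.0/22 (clear depth 22)
  add 0.0.0.0/0 -> H3 at depth 0
  add 97.232.224.0/20 -> H3 at depth 20
  Q 97.232.172.238: descend 01100001111010001 ; hops seen [H3,H3] ; pick H3
  add 97.232.235.92/32 -> H2 at depth 32
  Q 97.232.225.128: descend 01100001111010001110 ; hops seen [H3,H3,H3] ; pick H3
  Q 97.232.186.68: descend 01100001111010001 ; hops seen [H3,H3] ; pick H3
  add 210.149.0.0/16 -> H0 at depth 16
  add 44.56.176.0/20 -> H0 at depth 20
  Q 44.56.176.1: descend 0010110000111000101100 ; hops seen [H3,H0] ; pick H0
  add 206.144.5.22/32 -> H1 at depth 32
  Q 44.56.176.157: descend 0010110000111000101100 ; hops seen [H3,H0] ; pick H0
  del 97.232.224.0/20 (clear depth 20)
  Q 210.149.2.145: descend 1101001010010101 ; hops seen [H3,H0] ; pick H0
  add 97.224.0.0/12 -> H0 at depth 12
  add 206.0.0.0/8 -> H1 at depth 8
  add 210.0.0.0/8 -> H2 at depth 8
  del 206.0.0.0/8 (clear depth 8)
  add 44.0.0.0/8 -> H3 at depth 8
  add 206.128.0.0/10 -> H3 at depth 10
  add 97.232.235.0/24 -> H3 at depth 24
  add 44.56.0.0/16 -> H3 at depth 16
  Q 210.149.0.160: descend 1101001010010101 ; hops seen [H3,H2,H0] ; pick H0
  add 210.144.0.0/12 -> H3 at depth 12
  add 206.144.0.0/16 -> H1 at depth 16

== LOOKUPS ==
["no-route","no-route","H0","no-route","H3","H3","H3","H0","H0","H0","H0"]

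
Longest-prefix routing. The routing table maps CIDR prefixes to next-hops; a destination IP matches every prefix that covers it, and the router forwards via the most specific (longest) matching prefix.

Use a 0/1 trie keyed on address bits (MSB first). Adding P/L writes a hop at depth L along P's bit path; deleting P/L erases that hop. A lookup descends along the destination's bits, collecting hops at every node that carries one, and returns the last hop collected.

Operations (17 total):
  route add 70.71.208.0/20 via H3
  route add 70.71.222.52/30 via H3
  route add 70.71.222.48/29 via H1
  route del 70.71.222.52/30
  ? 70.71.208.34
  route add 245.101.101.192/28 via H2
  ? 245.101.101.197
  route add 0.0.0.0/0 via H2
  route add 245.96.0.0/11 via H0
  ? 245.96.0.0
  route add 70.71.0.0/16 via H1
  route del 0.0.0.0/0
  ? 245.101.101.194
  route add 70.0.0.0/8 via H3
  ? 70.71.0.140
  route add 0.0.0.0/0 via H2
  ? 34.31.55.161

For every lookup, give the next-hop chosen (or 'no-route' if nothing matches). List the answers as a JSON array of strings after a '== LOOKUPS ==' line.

Process each operation:
  add 70.71.208.0/20 -> H3 at depth 20
  add 70.71.222.52/30 -> H3 at depth 30
  add 70.71.222.48/29 -> H1 at depth 29
  - 70.71.222.52/30 clear@30
  Q 70.71.208.34: descend 01000110010001111101 ; hops seen [H3] ; pick H3
  add 245.101.101.192/28 -> H2 at depth 28
  Q 245.101.101.197: descend 1111010101100101011001011100 ; hops seen [H2] ; pick H2
  add 0.0.0.0/0 -> H2 at depth 0
  add 245.96.0.0/11 -> H0 at depth 11
  Q 245.96.0.0: descend 1111010101100 ; hops seen [H2,H0] ; pick H0
  add 70.71.0.0/16 -> H1 at depth 16
  - 0.0.0.0/0 clear@0
  Q 245.101.101.194: descend 1111010101100101011001011100 ; hops seen [H0,H2] ; pick H2
  add 70.0.0.0/8 -> H3 at depth 8
  Q 70.71.0.140: descend 0100011001000111 ; hops seen [H3,H1] ; pick H1
  add 0.0.0.0/0 -> H2 at depth 0
  Q 34.31.55.161: descend 0 ; hops seen [H2] ; pick H2

== LOOKUPS ==
["H3","H2","H0","H2","H1","H2"]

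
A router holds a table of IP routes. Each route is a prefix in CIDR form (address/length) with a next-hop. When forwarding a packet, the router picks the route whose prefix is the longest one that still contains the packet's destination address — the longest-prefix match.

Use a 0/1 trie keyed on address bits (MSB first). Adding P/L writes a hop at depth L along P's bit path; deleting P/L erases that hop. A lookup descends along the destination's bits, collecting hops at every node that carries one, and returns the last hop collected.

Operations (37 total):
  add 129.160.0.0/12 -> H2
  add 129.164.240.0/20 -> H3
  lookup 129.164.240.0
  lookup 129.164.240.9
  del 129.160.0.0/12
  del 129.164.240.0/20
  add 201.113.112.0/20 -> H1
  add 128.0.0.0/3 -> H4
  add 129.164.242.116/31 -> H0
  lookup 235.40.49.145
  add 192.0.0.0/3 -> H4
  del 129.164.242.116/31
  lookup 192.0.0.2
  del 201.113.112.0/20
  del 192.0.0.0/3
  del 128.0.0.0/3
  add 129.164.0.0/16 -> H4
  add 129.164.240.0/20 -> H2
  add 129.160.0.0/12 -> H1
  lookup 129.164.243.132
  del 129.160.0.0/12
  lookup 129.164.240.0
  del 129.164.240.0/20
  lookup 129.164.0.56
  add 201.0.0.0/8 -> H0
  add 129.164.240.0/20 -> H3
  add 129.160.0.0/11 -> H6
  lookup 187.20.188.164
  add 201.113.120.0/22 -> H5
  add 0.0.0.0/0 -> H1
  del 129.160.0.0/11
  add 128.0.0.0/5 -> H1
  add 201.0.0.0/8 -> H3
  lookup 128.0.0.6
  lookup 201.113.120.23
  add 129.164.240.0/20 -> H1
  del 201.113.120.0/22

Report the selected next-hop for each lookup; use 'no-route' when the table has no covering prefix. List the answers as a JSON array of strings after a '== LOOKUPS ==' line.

Process each operation:
  add 129.160.0.0/12 -> H2 at depth 12
  add 129.164.240.0/20 -> H3 at depth 20
  Q 129.164.240.0: descend 10000001101001001111 ; hops seen [H2,H3] ; pick H3
  Q 129.164.240.9: descend 10000001101001001111 ; hops seen [H2,H3] ; pick H3
  del 129.160.0.0/12 (clear depth 12)
  del 129.164.240.0/20 (clear depth 20)
  add 201.113.112.0/20 -> H1 at depth 20
  add 128.0.0.0/3 -> H4 at depth 3
  add 129.164.242.116/31 -> H0 at depth 31
  Q 235.40.49.145: descend 11 ; hops seen [∅] ; pick no-route
  add 192.0.0.0/3 -> H4 at depth 3
  del 129.164.242.116/31 (clear depth 31)
  Q 192.0.0.2: descend 1100 ; hops seen [H4] ; pick H4
  del 201.113.112.0/20 (clear depth 20)
  del 192.0.0.0/3 (clear depth 3)
  del 128.0.0.0/3 (clear depth 3)
  add 129.164.0.0/16 -> H4 at depth 16
  add 129.164.240.0/20 -> H2 at depth 20
  add 129.160.0.0/12 -> H1 at depth 12
  Q 129.164.243.132: descend 10000001101001001111001 ; hops seen [H1,H4,H2] ; pick H2
  del 129.160.0.0/12 (clear depth 12)
  Q 129.164.240.0: descend 1000000110100100111100 ; hops seen [H4,H2] ; pick H2
  del 129.164.240.0/20 (clear depth 20)
  Q 129.164.0.56: descend 1000000110100100 ; hops seen [H4] ; pick H4
  add 201.0.0.0/8 -> H0 at depth 8
  add 129.164.240.0/20 -> H3 at depth 20
  add 129.160.0.0/11 -> H6 at depth 11
  Q 187.20.188.164: descend 10 ; hops seen [∅] ; pick no-route
  add 201.113.120.0/22 -> H5 at depth 22
  add 0.0.0.0/0 -> H1 at depth 0
  del 129.160.0.0/11 (clear depth 11)
  add 128.0.0.0/5 -> H1 at depth 5
  add 201.0.0.0/8 -> H3 at depth 8
  Q 128.0.0.6: descend 1000000 ; hops seen [H1,H1] ; pick H1
  Q 201.113.120.23: descend 1100100101110001011110 ; hops seen [H1,H3,H5] ; pick H5
  add 129.164.240.0/20 -> H1 at depth 20
  del 201.113.120.0/22 (clear depth 22)

== LOOKUPS ==
["H3","H3","no-route","H4","H2","H2","H4","no-route","H1","H5"]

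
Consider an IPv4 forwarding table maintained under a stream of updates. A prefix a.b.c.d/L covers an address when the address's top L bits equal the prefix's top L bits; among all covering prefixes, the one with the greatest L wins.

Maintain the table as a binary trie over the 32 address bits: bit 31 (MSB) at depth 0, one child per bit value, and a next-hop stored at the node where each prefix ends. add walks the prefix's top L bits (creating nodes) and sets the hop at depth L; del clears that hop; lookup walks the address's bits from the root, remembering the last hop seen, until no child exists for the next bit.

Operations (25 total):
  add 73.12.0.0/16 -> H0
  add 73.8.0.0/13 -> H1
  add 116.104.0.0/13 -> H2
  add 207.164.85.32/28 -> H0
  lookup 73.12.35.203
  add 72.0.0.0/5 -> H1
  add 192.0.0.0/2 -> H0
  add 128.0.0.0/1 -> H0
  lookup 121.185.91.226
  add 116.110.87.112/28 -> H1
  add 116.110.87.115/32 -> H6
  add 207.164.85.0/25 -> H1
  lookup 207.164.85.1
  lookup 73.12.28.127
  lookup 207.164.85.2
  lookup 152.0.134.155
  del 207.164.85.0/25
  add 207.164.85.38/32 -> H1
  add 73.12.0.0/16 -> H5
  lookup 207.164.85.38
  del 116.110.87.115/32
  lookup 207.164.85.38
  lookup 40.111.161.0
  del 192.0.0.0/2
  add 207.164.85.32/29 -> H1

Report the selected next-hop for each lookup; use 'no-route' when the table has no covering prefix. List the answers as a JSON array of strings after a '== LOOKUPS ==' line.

Apply in order:
  add 73.12.0.0/16 -> H0 at depth 16
  add 73.8.0.0/13 -> H1 at depth 13
  add 116.104.0.0/13 -> H2 at depth 13
  add 207.164.85.32/28 -> H0 at depth 28
  Q 73.12.35.203: descend 0100100100001100 ; hops seen [H1,H0] ; pick H0
  add 72.0.0.0/5 -> H1 at depth 5
  add 192.0.0.0/2 -> H0 at depth 2
  add 128.0.0.0/1 -> H0 at depth 1
  Q 121.185.91.226: descend 0111 ; hops seen [∅] ; pick no-route
  add 116.110.87.112/28 -> H1 at depth 28
  add 116.110.87.115/32 -> H6 at depth 32
  add 207.164.85.0/25 -> H1 at depth 25
  Q 207.164.85.1: descend 11001111101001000101010100 ; hops seen [H0,H0,H1] ; pick H1
  Q 73.12.28.127: descend 0100100100001100 ; hops seen [H1,H1,H0] ; pick H0
  Q 207.164.85.2: descend 11001111101001000101010100 ; hops seen [H0,H0,H1] ; pick H1
  Q 152.0.134.155: descend 1 ; hops seen [H0] ; pick H0
  del 207.164.85.0/25 (clear depth 25)
  add 207.164.85.38/32 -> H1 at depth 32
  add 73.12.0.0/16 -> H5 at depth 16
  Q 207.164.85.38: descend 11001111101001000101010100100110 ; hops seen [H0,H0,H0,H1] ; pick H1
  del 116.110.87.115/32 (clear depth 32)
  Q 207.164.85.38: descend 11001111101001000101010100100110 ; hops seen [H0,H0,H0,H1] ; pick H1
  Q 40.111.161.0: descend 0 ; hops seen [∅] ; pick no-route
  del 192.0.0.0/2 (clear depth 2)
  add 207.164.85.32/29 -> H1 at depth 29

== LOOKUPS ==
["H0","no-route","H1","H0","H1","H0","H1","H1","no-route"]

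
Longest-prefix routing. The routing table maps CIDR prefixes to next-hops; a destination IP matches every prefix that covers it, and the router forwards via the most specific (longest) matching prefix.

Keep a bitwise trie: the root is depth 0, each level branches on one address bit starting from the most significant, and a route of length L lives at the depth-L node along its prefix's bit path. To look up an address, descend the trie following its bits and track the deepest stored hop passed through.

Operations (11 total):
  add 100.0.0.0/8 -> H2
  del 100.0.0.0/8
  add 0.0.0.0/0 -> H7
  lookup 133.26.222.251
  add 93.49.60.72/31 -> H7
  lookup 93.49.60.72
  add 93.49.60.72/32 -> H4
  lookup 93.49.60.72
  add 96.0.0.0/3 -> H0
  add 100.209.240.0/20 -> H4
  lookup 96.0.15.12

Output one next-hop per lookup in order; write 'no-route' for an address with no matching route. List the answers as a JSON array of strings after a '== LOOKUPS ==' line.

Apply in order:
  add 100.0.0.0/8 -> H2 at depth 8
  - 100.0.0.0/8 clear@8
  add 0.0.0.0/0 -> H7 at depth 0
  lookup 133.26.222.251: bits ε walk d0:H7 -> H7
  add 93.49.60.72/31 -> H7 at depth 31
  lookup 93.49.60.72: bits 0101110100110001001111000100100 walk d0:H7→d1:-→d2:-→d3:-→d4:-→d5:-→d6:-→d7:-→d8:-→d9:-→d10:-→d11:-→d12:-→d13:-→d14:-→d15:-→d16:-→d17:-→d18:-→d19:-→d20:-→d21:-→d22:-→d23:-→d24:-→d25:-→d26:-→d27:-→d28:-→d29:-→d30:-→d31:H7 -> H7
  add 93.49.60.72/32 -> H4 at depth 32
  lookup 93.49.60.72: bits 01011101001100010011110001001000 walk d0:H7→d1:-→d2:-→d3:-→d4:-→d5:-→d6:-→d7:-→d8:-→d9:-→d10:-→d11:-→d12:-→d13:-→d14:-→d15:-→d16:-→d17:-→d18:-→d19:-→d20:-→d21:-→d22:-→d23:-→d24:-→d25:-→d26:-→d27:-→d28:-→d29:-→d30:-→d31:H7→d32:H4 -> H4
  add 96.0.0.0/3 -> H0 at depth 3
  add 100.209.240.0/20 -> H4 at depth 20
  lookup 96.0.15.12: bits 01100 walk d0:H7→d1:-→d2:-→d3:H0→d4:-→d5:- -> H0

== LOOKUPS ==
["H7","H7","H4","H0"]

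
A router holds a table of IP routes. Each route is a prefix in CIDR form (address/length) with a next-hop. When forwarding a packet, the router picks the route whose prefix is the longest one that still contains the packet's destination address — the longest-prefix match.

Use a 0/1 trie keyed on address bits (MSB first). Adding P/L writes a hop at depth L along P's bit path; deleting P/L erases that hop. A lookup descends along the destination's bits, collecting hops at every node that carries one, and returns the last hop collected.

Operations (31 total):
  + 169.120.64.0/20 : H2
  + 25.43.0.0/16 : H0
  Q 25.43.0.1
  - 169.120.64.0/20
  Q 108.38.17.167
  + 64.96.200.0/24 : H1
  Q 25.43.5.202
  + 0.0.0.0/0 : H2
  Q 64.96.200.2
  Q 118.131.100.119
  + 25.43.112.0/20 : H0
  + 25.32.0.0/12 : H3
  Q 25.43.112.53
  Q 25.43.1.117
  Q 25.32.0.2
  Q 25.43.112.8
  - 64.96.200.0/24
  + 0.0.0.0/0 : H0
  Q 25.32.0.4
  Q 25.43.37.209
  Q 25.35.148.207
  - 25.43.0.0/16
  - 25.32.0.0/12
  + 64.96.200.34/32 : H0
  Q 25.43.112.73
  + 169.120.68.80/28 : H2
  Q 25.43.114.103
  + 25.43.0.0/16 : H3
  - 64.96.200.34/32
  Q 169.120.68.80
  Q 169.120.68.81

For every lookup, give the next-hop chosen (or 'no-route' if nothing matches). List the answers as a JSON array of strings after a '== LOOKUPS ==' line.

Apply in order:
  add 169.120.64.0/20 -> H2 at depth 20
  add 25.43.0.0/16 -> H0 at depth 16
  lookup 25.43.0.1: bits 0001100100101011 walk d0:-→d1:-→d2:-→d3:-→d4:-→d5:-→d6:-→d7:-→d8:-→d9:-→d10:-→d11:-→d12:-→d13:-→d14:-→d15:-→d16:H0 -> H0
  del 169.120.64.0/20 (clear depth 20)
  lookup 108.38.17.167: bits 0 walk d0:-→d1:- -> no-route
  add 64.96.200.0/24 -> H1 at depth 24
  lookup 25.43.5.202: bits 0001100100101011 walk d0:-→d1:-→d2:-→d3:-→d4:-→d5:-→d6:-→d7:-→d8:-→d9:-→d10:-→d11:-→d12:-→d13:-→d14:-→d15:-→d16:H0 -> H0
  add 0.0.0.0/0 -> H2 at depth 0
  lookup 64.96.200.2: bits 010000000110000011001000 walk d0:H2→d1:-→d2:-→d3:-→d4:-→d5:-→d6:-→d7:-→d8:-→d9:-→d10:-→d11:-→d12:-→d13:-→d14:-→d15:-→d16:-→d17:-→d18:-→d19:-→d20:-→d21:-→d22:-→d23:-→d24:H1 -> H1
  lookup 118.131.100.119: bits 01 walk d0:H2→d1:-→d2:- -> H2
  add 25.43.112.0/20 -> H0 at depth 20
  add 25.32.0.0/12 -> H3 at depth 12
  lookup 25.43.112.53: bits 00011001001010110111 walk d0:H2→d1:-→d2:-→d3:-→d4:-→d5:-→d6:-→d7:-→d8:-→d9:-→d10:-→d11:-→d12:H3→d13:-→d14:-→d15:-→d16:H0→d17:-→d18:-→d19:-→d20:H0 -> H0
  lookup 25.43.1.117: bits 00011001001010110 walk d0:H2→d1:-→d2:-→d3:-→d4:-→d5:-→d6:-→d7:-→d8:-→d9:-→d10:-→d11:-→d12:H3→d13:-→d14:-→d15:-→d16:H0→d17:- -> H0
  lookup 25.32.0.2: bits 000110010010 walk d0:H2→d1:-→d2:-→d3:-→d4:-→d5:-→d6:-→d7:-→d8:-→d9:-→d10:-→d11:-→d12:H3 -> H3
  lookup 25.43.112.8: bits 00011001001010110111 walk d0:H2→d1:-→d2:-→d3:-→d4:-→d5:-→d6:-→d7:-→d8:-→d9:-→d10:-→d11:-→d12:H3→d13:-→d14:-→d15:-→d16:H0→d17:-→d18:-→d19:-→d20:H0 -> H0
  del 64.96.200.0/24 (clear depth 24)
  add 0.0.0.0/0 -> H0 at depth 0
  lookup 25.32.0.4: bits 000110010010 walk d0:H0→d1:-→d2:-→d3:-→d4:-→d5:-→d6:-→d7:-→d8:-→d9:-→d10:-→d11:-→d12:H3 -> H3
  lookup 25.43.37.209: bits 00011001001010110 walk d0:H0→d1:-→d2:-→d3:-→d4:-→d5:-→d6:-→d7:-→d8:-→d9:-→d10:-→d11:-→d12:H3→d13:-→d14:-→d15:-→d16:H0→d17:- -> H0
  lookup 25.35.148.207: bits 000110010010 walk d0:H0→d1:-→d2:-→d3:-→d4:-→d5:-→d6:-→d7:-→d8:-→d9:-→d10:-→d11:-→d12:H3 -> H3
  del 25.43.0.0/16 (clear depth 16)
  del 25.32.0.0/12 (clear depth 12)
  add 64.96.200.34/32 -> H0 at depth 32
  lookup 25.43.112.73: bits 00011001001010110111 walk d0:H0→d1:-→d2:-→d3:-→d4:-→d5:-→d6:-→d7:-→d8:-→d9:-→d10:-→d11:-→d12:-→d13:-→d14:-→d15:-→d16:-→d17:-→d18:-→d19:-→d20:H0 -> H0
  add 169.120.68.80/28 -> H2 at depth 28
  lookup 25.43.114.103: bits 00011001001010110111 walk d0:H0→d1:-→d2:-→d3:-→d4:-→d5:-→d6:-→d7:-→d8:-→d9:-→d10:-→d11:-→d12:-→d13:-→d14:-→d15:-→d16:-→d17:-→d18:-→d19:-→d20:H0 -> H0
  add 25.43.0.0/16 -> H3 at depth 16
  del 64.96.200.34/32 (clear depth 32)
  lookup 169.120.68.80: bits 1010100101111000010001000101 walk d0:H0→d1:-→d2:-→d3:-→d4:-→d5:-→d6:-→d7:-→d8:-→d9:-→d10:-→d11:-→d12:-→d13:-→d14:-→d15:-→d16:-→d17:-→d18:-→d19:-→d20:-→d21:-→d22:-→d23:-→d24:-→d25:-→d26:-→d27:-→d28:H2 -> H2
  lookup 169.120.68.81: bits 1010100101111000010001000101 walk d0:H0→d1:-→d2:-→d3:-→d4:-→d5:-→d6:-→d7:-→d8:-→d9:-→d10:-→d11:-→d12:-→d13:-→d14:-→d15:-→d16:-→d17:-→d18:-→d19:-→d20:-→d21:-→d22:-→d23:-→d24:-→d25:-→d26:-→d27:-→d28:H2 -> H2

== LOOKUPS ==
["H0","no-route","H0","H1","H2","H0","H0","H3","H0","H3","H0","H3","H0","H0","H2","H2"]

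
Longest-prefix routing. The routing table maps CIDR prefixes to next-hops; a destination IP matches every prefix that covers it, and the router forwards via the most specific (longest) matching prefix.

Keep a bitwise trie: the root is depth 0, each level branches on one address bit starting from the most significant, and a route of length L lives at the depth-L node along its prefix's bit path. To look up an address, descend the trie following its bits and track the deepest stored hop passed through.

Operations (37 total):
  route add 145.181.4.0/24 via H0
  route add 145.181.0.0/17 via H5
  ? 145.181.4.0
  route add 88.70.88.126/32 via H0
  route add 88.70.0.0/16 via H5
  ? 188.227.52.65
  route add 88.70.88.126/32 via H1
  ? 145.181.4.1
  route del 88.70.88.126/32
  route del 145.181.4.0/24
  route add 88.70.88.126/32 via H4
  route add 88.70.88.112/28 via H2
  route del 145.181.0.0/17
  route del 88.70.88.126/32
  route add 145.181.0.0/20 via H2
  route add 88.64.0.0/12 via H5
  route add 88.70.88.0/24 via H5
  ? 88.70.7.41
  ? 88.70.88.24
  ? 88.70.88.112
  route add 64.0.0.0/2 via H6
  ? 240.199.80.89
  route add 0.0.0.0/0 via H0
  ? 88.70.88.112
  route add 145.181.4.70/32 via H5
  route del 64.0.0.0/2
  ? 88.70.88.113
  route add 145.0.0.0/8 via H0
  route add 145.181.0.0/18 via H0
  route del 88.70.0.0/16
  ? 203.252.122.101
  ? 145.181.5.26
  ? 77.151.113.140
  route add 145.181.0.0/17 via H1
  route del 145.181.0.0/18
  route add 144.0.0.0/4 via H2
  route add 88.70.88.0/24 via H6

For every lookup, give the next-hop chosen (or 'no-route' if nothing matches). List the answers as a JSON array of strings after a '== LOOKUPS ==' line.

Apply in order:
  add 145.181.4.0/24 -> H0 at depth 24
  add 145.181.0.0/17 -> H5 at depth 17
  Q 145.181.4.0: descend 100100011011010100000100 ; hops seen [H5,H0] ; pick H0
  add 88.70.88.126/32 -> H0 at depth 32
  add 88.70.0.0/16 -> H5 at depth 16
  Q 188.227.52.65: descend 10 ; hops seen [∅] ; pick no-route
  add 88.70.88.126/32 -> H1 at depth 32
  Q 145.181.4.1: descend 100100011011010100000100 ; hops seen [H5,H0] ; pick H0
  del 88.70.88.126/32 (clear depth 32)
  del 145.181.4.0/24 (clear depth 24)
  add 88.70.88.126/32 -> H4 at depth 32
  add 88.70.88.112/28 -> H2 at depth 28
  del 145.181.0.0/17 (clear depth 17)
  del 88.70.88.126/32 (clear depth 32)
  add 145.181.0.0/20 -> H2 at depth 20
  add 88.64.0.0/12 -> H5 at depth 12
  add 88.70.88.0/24 -> H5 at depth 24
  Q 88.70.7.41: descend 01011000010001100 ; hops seen [H5,H5] ; pick H5
  Q 88.70.88.24: descend 0101100001000110010110000 ; hops seen [H5,H5,H5] ; pick H5
  Q 88.70.88.112: descend 0101100001000110010110000111 ; hops seen [H5,H5,H5,H2] ; pick H2
  add 64.0.0.0/2 -> H6 at depth 2
  Q 240.199.80.89: descend 1 ; hops seen [∅] ; pick no-route
  add 0.0.0.0/0 -> H0 at depth 0
  Q 88.70.88.112: descend 0101100001000110010110000111 ; hops seen [H0,H6,H5,H5,H5,H2] ; pick H2
  add 145.181.4.70/32 -> H5 at depth 32
  del 64.0.0.0/2 (clear depth 2)
  Q 88.70.88.113: descend 0101100001000110010110000111 ; hops seen [H0,H5,H5,H5,H2] ; pick H2
  add 145.0.0.0/8 -> H0 at depth 8
  add 145.181.0.0/18 -> H0 at depth 18
  del 88.70.0.0/16 (clear depth 16)
  Q 203.252.122.101: descend 1 ; hops seen [H0] ; pick H0
  Q 145.181.5.26: descend 10010001101101010000010 ; hops seen [H0,H0,H0,H2] ; pick H2
  Q 77.151.113.140: descend 010 ; hops seen [H0] ; pick H0
  add 145.181.0.0/17 -> H1 at depth 17
  del 145.181.0.0/18 (clear depth 18)
  add 144.0.0.0/4 -> H2 at depth 4
  add 88.70.88.0/24 -> H6 at depth 24

== LOOKUPS ==
["H0","no-route","H0","H5","H5","H2","no-route","H2","H2","H0","H2","H0"]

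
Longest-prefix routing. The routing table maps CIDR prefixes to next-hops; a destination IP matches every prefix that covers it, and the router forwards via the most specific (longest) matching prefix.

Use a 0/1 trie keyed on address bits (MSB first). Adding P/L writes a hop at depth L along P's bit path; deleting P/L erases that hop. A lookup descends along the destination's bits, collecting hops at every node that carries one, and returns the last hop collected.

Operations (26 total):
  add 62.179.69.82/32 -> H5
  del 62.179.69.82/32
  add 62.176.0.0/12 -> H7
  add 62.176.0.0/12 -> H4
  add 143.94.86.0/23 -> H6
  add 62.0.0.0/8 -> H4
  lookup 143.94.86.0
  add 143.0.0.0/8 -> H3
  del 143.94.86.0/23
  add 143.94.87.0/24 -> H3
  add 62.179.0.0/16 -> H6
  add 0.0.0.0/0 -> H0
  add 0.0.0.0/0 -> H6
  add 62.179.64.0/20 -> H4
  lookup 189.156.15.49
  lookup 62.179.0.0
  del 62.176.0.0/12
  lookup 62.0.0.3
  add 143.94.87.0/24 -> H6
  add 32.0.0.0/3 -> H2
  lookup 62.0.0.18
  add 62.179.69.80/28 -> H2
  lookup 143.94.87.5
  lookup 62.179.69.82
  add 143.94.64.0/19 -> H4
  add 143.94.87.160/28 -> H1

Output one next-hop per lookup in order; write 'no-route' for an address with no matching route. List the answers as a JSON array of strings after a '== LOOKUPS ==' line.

Trace:
  add 62.179.69.82/32 -> H5 at depth 32
  del 62.179.69.82/32 (clear depth 32)
  add 62.176.0.0/12 -> H7 at depth 12
  add 62.176.0.0/12 -> H4 at depth 12
  add 143.94.86.0/23 -> H6 at depth 23
  add 62.0.0.0/8 -> H4 at depth 8
  Q 143.94.86.0: descend 10001111010111100101011 ; hops seen [H6] ; pick H6
  add 143.0.0.0/8 -> H3 at depth 8
  del 143.94.86.0/23 (clear depth 23)
  add 143.94.87.0/24 -> H3 at depth 24
  add 62.179.0.0/16 -> H6 at depth 16
  add 0.0.0.0/0 -> H0 at depth 0
  add 0.0.0.0/0 -> H6 at depth 0
  add 62.179.64.0/20 -> H4 at depth 20
  Q 189.156.15.49: descend 10 ; hops seen [H6] ; pick H6
  Q 62.179.0.0: descend 00111110101100110 ; hops seen [H6,H4,H4,H6] ; pick H6
  del 62.176.0.0/12 (clear depth 12)
  Q 62.0.0.3: descend 00111110 ; hops seen [H6,H4] ; pick H4
  add 143.94.87.0/24 -> H6 at depth 24
  add 32.0.0.0/3 -> H2 at depth 3
  Q 62.0.0.18: descend 00111110 ; hops seen [H6,H2,H4] ; pick H4
  add 62.179.69.80/28 -> H2 at depth 28
  Q 143.94.87.5: descend 100011110101111001010111 ; hops seen [H6,H3,H6] ; pick H6
  Q 62.179.69.82: descend 00111110101100110100010101010010 ; hops seen [H6,H2,H4,H6,H4,H2] ; pick H2
  add 143.94.64.0/19 -> H4 at depth 19
  add 143.94.87.160/28 -> H1 at depth 28

== LOOKUPS ==
["H6","H6","H6","H4","H4","H6","H2"]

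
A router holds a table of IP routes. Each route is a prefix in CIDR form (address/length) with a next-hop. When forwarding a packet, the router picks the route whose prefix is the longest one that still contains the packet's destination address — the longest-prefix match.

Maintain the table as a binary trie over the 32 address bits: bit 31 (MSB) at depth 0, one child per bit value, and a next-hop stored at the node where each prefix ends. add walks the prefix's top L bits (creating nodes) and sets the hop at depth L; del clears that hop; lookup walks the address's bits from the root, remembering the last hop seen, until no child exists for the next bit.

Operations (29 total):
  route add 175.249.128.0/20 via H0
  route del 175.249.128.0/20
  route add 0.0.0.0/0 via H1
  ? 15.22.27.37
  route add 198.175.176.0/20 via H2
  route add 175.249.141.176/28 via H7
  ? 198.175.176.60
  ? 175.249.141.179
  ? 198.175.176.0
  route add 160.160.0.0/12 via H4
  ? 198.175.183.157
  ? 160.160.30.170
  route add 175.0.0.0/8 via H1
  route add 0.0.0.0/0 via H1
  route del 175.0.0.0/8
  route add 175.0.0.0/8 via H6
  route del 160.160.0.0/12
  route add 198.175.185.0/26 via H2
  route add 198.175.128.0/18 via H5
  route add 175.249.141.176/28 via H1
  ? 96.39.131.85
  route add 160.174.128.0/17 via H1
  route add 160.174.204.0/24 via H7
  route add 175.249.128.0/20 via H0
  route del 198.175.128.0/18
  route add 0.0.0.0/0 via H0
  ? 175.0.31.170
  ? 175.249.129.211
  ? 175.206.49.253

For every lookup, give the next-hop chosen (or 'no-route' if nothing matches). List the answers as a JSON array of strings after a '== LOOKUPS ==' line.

Apply in order:
  add 175.249.128.0/20 -> H0 at depth 20
  - 175.249.128.0/20 clear@20
  add 0.0.0.0/0 -> H1 at depth 0
  Q 15.22.27.37: descend ε ; hops seen [H1] ; pick H1
  add 198.175.176.0/20 -> H2 at depth 20
  add 175.249.141.176/28 -> H7 at depth 28
  Q 198.175.176.60: descend 11000110101011111011 ; hops seen [H1,H2] ; pick H2
  Q 175.249.141.179: descend 1010111111111001100011011011 ; hops seen [H1,H7] ; pick H7
  Q 198.175.176.0: descend 11000110101011111011 ; hops seen [H1,H2] ; pick H2
  add 160.160.0.0/12 -> H4 at depth 12
  Q 198.175.183.157: descend 11000110101011111011 ; hops seen [H1,H2] ; pick H2
  Q 160.160.30.170: descend 101000001010 ; hops seen [H1,H4] ; pick H4
  add 175.0.0.0/8 -> H1 at depth 8
  add 0.0.0.0/0 -> H1 at depth 0
  - 175.0.0.0/8 clear@8
  add 175.0.0.0/8 -> H6 at depth 8
  - 160.160.0.0/12 clear@12
  add 198.175.185.0/26 -> H2 at depth 26
  add 198.175.128.0/18 -> H5 at depth 18
  add 175.249.141.176/28 -> H1 at depth 28
  Q 96.39.131.85: descend ε ; hops seen [H1] ; pick H1
  add 160.174.128.0/17 -> H1 at depth 17
  add 160.174.204.0/24 -> H7 at depth 24
  add 175.249.128.0/20 -> H0 at depth 20
  - 198.175.128.0/18 clear@18
  add 0.0.0.0/0 -> H0 at depth 0
  Q 175.0.31.170: descend 10101111 ; hops seen [H0,H6] ; pick H6
  Q 175.249.129.211: descend 10101111111110011000 ; hops seen [H0,H6,H0] ; pick H0
  Q 175.206.49.253: descend 1010111111 ; hops seen [H0,H6] ; pick H6

== LOOKUPS ==
["H1","H2","H7","H2","H2","H4","H1","H6","H0","H6"]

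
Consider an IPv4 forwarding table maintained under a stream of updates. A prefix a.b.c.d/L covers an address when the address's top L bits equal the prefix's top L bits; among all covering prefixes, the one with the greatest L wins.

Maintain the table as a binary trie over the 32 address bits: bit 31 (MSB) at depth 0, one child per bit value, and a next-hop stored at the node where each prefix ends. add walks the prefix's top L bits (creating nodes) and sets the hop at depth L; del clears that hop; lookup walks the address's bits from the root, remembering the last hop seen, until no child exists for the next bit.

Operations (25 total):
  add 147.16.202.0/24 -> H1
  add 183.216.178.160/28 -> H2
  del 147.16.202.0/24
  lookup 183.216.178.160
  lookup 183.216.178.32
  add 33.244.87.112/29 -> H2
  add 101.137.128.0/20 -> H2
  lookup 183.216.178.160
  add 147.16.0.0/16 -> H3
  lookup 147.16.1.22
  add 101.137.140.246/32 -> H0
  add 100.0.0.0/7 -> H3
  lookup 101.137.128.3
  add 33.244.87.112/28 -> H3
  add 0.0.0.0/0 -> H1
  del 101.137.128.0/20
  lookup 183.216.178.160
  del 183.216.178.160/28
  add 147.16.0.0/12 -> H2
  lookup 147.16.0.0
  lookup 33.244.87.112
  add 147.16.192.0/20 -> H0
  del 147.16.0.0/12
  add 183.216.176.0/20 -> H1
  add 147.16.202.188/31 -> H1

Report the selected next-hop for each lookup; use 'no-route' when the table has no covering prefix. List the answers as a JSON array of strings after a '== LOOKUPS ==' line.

Process each operation:
  + 147.16.202.0/24 (H1) depth=24
  + 183.216.178.160/28 (H2) depth=28
  del 147.16.202.0/24 (clear depth 24)
  lookup 183.216.178.160: bits 1011011111011000101100101010 walk d0:-→d1:-→d2:-→d3:-→d4:-→d5:-→d6:-→d7:-→d8:-→d9:-→d10:-→d11:-→d12:-→d13:-→d14:-→d15:-→d16:-→d17:-→d18:-→d19:-→d20:-→d21:-→d22:-→d23:-→d24:-→d25:-→d26:-→d27:-→d28:H2 -> H2
  lookup 183.216.178.32: bits 101101111101100010110010 walk d0:-→d1:-→d2:-→d3:-→d4:-→d5:-→d6:-→d7:-→d8:-→d9:-→d10:-→d11:-→d12:-→d13:-→d14:-→d15:-→d16:-→d17:-→d18:-→d19:-→d20:-→d21:-→d22:-→d23:-→d24:- -> no-route
  + 33.244.87.112/29 (H2) depth=29
  + 101.137.128.0/20 (H2) depth=20
  lookup 183.216.178.160: bits 1011011111011000101100101010 walk d0:-→d1:-→d2:-→d3:-→d4:-→d5:-→d6:-→d7:-→d8:-→d9:-→d10:-→d11:-→d12:-→d13:-→d14:-→d15:-→d16:-→d17:-→d18:-→d19:-→d20:-→d21:-→d22:-→d23:-→d24:-→d25:-→d26:-→d27:-→d28:H2 -> H2
  + 147.16.0.0/16 (H3) depth=16
  lookup 147.16.1.22: bits 1001001100010000 walk d0:-→d1:-→d2:-→d3:-→d4:-→d5:-→d6:-→d7:-→d8:-→d9:-→d10:-→d11:-→d12:-→d13:-→d14:-→d15:-→d16:H3 -> H3
  + 101.137.140.246/32 (H0) depth=32
  + 100.0.0.0/7 (H3) depth=7
  lookup 101.137.128.3: bits 01100101100010011000 walk d0:-→d1:-→d2:-→d3:-→d4:-→d5:-→d6:-→d7:H3→d8:-→d9:-→d10:-→d11:-→d12:-→d13:-→d14:-→d15:-→d16:-→d17:-→d18:-→d19:-→d20:H2 -> H2
  + 33.244.87.112/28 (H3) depth=28
  + 0.0.0.0/0 (H1) depth=0
  del 101.137.128.0/20 (clear depth 20)
  lookup 183.216.178.160: bits 1011011111011000101100101010 walk d0:H1→d1:-→d2:-→d3:-→d4:-→d5:-→d6:-→d7:-→d8:-→d9:-→d10:-→d11:-→d12:-→d13:-→d14:-→d15:-→d16:-→d17:-→d18:-→d19:-→d20:-→d21:-→d22:-→d23:-→d24:-→d25:-→d26:-→d27:-→d28:H2 -> H2
  del 183.216.178.160/28 (clear depth 28)
  + 147.16.0.0/12 (H2) depth=12
  lookup 147.16.0.0: bits 1001001100010000 walk d0:H1→d1:-→d2:-→d3:-→d4:-→d5:-→d6:-→d7:-→d8:-→d9:-→d10:-→d11:-→d12:H2→d13:-→d14:-→d15:-→d16:H3 -> H3
  lookup 33.244.87.112: bits 00100001111101000101011101110 walk d0:H1→d1:-→d2:-→d3:-→d4:-→d5:-→d6:-→d7:-→d8:-→d9:-→d10:-→d11:-→d12:-→d13:-→d14:-→d15:-→d16:-→d17:-→d18:-→d19:-→d20:-→d21:-→d22:-→d23:-→d24:-→d25:-→d26:-→d27:-→d28:H3→d29:H2 -> H2
  + 147.16.192.0/20 (H0) depth=20
  del 147.16.0.0/12 (clear depth 12)
  + 183.216.176.0/20 (H1) depth=20
  + 147.16.202.188/31 (H1) depth=31

== LOOKUPS ==
["H2","no-route","H2","H3","H2","H2","H3","H2"]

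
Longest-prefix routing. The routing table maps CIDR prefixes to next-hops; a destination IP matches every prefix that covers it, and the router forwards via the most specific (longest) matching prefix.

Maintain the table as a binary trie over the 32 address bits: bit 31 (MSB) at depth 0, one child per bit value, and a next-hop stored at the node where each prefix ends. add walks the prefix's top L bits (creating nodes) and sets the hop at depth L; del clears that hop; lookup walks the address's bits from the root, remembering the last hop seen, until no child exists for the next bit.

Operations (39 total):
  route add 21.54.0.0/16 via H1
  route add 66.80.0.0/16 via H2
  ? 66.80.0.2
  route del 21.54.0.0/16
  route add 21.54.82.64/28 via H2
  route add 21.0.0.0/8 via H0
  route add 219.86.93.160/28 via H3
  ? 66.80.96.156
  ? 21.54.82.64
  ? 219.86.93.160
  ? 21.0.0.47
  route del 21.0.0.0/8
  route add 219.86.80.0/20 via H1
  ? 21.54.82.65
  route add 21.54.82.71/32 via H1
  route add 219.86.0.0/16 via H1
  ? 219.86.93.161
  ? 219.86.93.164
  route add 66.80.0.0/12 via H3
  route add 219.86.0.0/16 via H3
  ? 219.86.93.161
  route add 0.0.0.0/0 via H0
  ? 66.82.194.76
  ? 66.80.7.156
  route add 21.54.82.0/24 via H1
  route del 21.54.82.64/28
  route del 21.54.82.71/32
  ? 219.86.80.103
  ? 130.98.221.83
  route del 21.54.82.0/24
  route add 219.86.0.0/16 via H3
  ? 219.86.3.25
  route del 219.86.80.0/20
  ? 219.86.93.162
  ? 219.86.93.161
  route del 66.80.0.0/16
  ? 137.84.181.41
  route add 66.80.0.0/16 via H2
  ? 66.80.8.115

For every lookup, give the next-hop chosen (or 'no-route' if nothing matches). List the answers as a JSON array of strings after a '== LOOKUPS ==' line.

Trace:
  add 21.54.0.0/16 -> H1 at depth 16
  add 66.80.0.0/16 -> H2 at depth 16
  Q 66.80.0.2: descend 0100001001010000 ; hops seen [H2] ; pick H2
  - 21.54.0.0/16 clear@16
  add 21.54.82.64/28 -> H2 at depth 28
  add 21.0.0.0/8 -> H0 at depth 8
  add 219.86.93.160/28 -> H3 at depth 28
  Q 66.80.96.156: descend 0100001001010000 ; hops seen [H2] ; pick H2
  Q 21.54.82.64: descend 0001010100110110010100100100 ; hops seen [H0,H2] ; pick H2
  Q 219.86.93.160: descend 1101101101010110010111011010 ; hops seen [H3] ; pick H3
  Q 21.0.0.47: descend 0001010100 ; hops seen [H0] ; pick H0
  - 21.0.0.0/8 clear@8
  add 219.86.80.0/20 -> H1 at depth 20
  Q 21.54.82.65: descend 0001010100110110010100100100 ; hops seen [H2] ; pick H2
  add 21.54.82.71/32 -> H1 at depth 32
  add 219.86.0.0/16 -> H1 at depth 16
  Q 219.86.93.161: descend 1101101101010110010111011010 ; hops seen [H1,H1,H3] ; pick H3
  Q 219.86.93.164: descend 1101101101010110010111011010 ; hops seen [H1,H1,H3] ; pick H3
  add 66.80.0.0/12 -> H3 at depth 12
  add 219.86.0.0/16 -> H3 at depth 16
  Q 219.86.93.161: descend 1101101101010110010111011010 ; hops seen [H3,H1,H3] ; pick H3
  add 0.0.0.0/0 -> H0 at depth 0
  Q 66.82.194.76: descend 01000010010100 ; hops seen [H0,H3] ; pick H3
  Q 66.80.7.156: descend 0100001001010000 ; hops seen [H0,H3,H2] ; pick H2
  add 21.54.82.0/24 -> H1 at depth 24
  - 21.54.82.64/28 clear@28
  - 21.54.82.71/32 clear@32
  Q 219.86.80.103: descend 11011011010101100101 ; hops seen [H0,H3,H1] ; pick H1
  Q 130.98.221.83: descend 1 ; hops seen [H0] ; pick H0
  - 21.54.82.0/24 clear@24
  add 219.86.0.0/16 -> H3 at depth 16
  Q 219.86.3.25: descend 11011011010101100 ; hops seen [H0,H3] ; pick H3
  - 219.86.80.0/20 clear@20
  Q 219.86.93.162: descend 1101101101010110010111011010 ; hops seen [H0,H3,H3] ; pick H3
  Q 219.86.93.161: descend 1101101101010110010111011010 ; hops seen [H0,H3,H3] ; pick H3
  - 66.80.0.0/16 clear@16
  Q 137.84.181.41: descend 1 ; hops seen [H0] ; pick H0
  add 66.80.0.0/16 -> H2 at depth 16
  Q 66.80.8.115: descend 0100001001010000 ; hops seen [H0,H3,H2] ; pick H2

== LOOKUPS ==
["H2","H2","H2","H3","H0","H2","H3","H3","H3","H3","H2","H1","H0","H3","H3","H3","H0","H2"]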